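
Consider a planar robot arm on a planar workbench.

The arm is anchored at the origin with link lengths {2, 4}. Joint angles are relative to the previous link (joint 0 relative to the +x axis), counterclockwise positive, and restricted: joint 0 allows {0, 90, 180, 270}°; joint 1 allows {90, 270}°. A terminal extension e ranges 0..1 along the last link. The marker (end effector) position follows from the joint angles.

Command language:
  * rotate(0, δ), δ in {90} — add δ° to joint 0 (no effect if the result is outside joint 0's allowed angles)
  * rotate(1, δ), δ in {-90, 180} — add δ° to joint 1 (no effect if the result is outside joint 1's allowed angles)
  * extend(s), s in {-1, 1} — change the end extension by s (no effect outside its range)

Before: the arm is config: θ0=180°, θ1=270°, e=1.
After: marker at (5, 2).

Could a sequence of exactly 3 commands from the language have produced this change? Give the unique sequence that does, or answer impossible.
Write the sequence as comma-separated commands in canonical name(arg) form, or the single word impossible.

rotate(0, 90), rotate(0, 90), rotate(0, 90)

t0: config: θ0=180°, θ1=270°, e=1
t=1 rotate(0, 90) ⇒ config: θ0=270°, θ1=270°, e=1
t=2 rotate(0, 90) ⇒ config: θ0=0°, θ1=270°, e=1
t=3 rotate(0, 90) ⇒ config: θ0=90°, θ1=270°, e=1
uniquely the one of 125 3-step routes that fits.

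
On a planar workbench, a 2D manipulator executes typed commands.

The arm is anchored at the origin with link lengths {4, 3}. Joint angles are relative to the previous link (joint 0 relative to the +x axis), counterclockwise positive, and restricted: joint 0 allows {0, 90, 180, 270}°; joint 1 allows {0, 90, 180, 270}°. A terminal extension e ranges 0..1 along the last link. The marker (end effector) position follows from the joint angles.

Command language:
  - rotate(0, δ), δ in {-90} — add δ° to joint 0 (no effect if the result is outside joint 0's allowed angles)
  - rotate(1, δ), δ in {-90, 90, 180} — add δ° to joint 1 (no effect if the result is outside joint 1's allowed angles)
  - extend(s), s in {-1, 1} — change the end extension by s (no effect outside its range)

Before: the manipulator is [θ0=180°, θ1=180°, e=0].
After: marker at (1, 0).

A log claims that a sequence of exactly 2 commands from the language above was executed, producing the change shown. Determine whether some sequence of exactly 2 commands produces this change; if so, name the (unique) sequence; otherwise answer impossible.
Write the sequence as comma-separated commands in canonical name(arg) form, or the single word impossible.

rotate(0, -90), rotate(0, -90)

from: [θ0=180°, θ1=180°, e=0]
step 1 (rotate(0, -90)): [θ0=90°, θ1=180°, e=0]
step 2 (rotate(0, -90)): [θ0=0°, θ1=180°, e=0]
no rival 2-sequence matches.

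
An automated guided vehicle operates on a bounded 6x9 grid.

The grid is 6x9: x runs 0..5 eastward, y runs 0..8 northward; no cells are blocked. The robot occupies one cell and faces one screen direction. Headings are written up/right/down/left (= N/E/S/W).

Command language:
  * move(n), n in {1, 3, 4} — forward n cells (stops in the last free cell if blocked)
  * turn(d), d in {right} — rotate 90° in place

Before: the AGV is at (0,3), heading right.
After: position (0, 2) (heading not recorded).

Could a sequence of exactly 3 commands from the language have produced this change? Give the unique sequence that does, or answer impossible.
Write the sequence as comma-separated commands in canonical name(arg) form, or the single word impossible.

t0: at (0,3), heading right
step 1 (turn(right)): at (0,3), heading down
step 2 (move(1)): at (0,2), heading down
step 3 (turn(right)): at (0,2), heading left
all 64 alternatives checked — unique.

turn(right), move(1), turn(right)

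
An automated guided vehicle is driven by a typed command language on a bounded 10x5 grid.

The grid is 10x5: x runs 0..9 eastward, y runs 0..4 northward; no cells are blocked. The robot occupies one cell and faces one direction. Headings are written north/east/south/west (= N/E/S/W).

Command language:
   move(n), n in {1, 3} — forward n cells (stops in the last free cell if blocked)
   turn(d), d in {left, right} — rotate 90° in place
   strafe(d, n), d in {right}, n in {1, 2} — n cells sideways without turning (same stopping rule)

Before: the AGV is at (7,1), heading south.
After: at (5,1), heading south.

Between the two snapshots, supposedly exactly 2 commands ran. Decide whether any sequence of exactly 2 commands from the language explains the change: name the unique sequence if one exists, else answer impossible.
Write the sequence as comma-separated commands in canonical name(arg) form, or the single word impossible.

strafe(right, 1), strafe(right, 1)

key: still facing S at the end — nothing in the sequence rotates
from: at (7,1), heading south
[1] after strafe(right, 1): at (6,1), heading south
[2] after strafe(right, 1): at (5,1), heading south
all 36 alternatives checked — unique.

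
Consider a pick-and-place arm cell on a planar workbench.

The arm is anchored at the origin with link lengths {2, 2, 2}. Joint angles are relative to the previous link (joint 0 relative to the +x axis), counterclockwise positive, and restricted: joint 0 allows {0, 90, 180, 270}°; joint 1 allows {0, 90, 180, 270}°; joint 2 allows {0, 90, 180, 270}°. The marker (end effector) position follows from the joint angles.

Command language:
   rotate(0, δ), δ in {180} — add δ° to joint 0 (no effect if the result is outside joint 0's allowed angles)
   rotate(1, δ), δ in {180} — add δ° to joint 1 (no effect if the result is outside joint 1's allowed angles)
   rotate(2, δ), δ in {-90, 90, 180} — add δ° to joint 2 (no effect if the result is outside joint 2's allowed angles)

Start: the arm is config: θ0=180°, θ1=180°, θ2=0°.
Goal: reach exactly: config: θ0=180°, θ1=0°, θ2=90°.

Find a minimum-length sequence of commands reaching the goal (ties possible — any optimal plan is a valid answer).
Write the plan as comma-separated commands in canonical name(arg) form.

start: config: θ0=180°, θ1=180°, θ2=0°
step 1 (rotate(1, 180)): config: θ0=180°, θ1=0°, θ2=0°
step 2 (rotate(2, 90)): config: θ0=180°, θ1=0°, θ2=90°
shorter routes all fall short; 2 is best.

rotate(1, 180), rotate(2, 90)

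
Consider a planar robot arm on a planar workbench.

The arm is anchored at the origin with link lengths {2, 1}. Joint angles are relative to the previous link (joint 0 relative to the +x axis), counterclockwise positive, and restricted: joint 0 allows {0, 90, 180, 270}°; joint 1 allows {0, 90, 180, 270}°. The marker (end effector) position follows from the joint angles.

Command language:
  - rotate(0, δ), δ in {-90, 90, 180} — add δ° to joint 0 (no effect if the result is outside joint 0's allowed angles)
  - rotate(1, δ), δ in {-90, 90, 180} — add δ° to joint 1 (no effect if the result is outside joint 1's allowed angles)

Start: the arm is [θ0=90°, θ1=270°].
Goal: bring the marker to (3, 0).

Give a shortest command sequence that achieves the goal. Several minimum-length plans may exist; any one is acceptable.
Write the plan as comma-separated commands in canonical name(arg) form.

rotate(0, -90), rotate(1, 90)

start: [θ0=90°, θ1=270°]
step 1 (rotate(0, -90)): [θ0=0°, θ1=270°]
step 2 (rotate(1, 90)): [θ0=0°, θ1=0°]
minimal: 2 command(s), checked below 2.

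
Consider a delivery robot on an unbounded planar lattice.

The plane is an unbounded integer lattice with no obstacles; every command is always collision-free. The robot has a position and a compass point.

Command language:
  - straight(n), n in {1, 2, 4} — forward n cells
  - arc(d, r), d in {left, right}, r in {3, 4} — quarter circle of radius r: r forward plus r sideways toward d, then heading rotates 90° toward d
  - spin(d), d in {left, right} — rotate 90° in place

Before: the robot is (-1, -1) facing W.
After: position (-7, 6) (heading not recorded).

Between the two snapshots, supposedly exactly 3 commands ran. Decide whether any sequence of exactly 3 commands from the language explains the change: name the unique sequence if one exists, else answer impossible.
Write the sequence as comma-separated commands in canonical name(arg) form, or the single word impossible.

key: running arc(left, 3) before arc(right, 3) would end elsewhere — order is forced
from: (-1, -1) facing W
t=1 arc(right, 3) ⇒ (-4, 2) facing N
t=2 straight(1) ⇒ (-4, 3) facing N
t=3 arc(left, 3) ⇒ (-7, 6) facing W
all 729 alternatives checked — unique.

arc(right, 3), straight(1), arc(left, 3)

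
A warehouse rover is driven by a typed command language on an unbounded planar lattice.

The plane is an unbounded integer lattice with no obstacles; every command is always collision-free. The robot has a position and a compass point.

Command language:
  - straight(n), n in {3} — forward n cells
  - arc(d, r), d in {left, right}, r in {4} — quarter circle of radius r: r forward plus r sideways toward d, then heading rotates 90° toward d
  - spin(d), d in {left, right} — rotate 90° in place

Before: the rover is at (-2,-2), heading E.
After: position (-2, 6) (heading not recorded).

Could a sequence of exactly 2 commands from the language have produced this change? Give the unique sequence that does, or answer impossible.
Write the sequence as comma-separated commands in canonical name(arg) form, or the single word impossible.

begin: at (-2,-2), heading E
t=1 arc(left, 4) ⇒ at (2,2), heading N
t=2 arc(left, 4) ⇒ at (-2,6), heading W
all 25 alternatives checked — unique.

arc(left, 4), arc(left, 4)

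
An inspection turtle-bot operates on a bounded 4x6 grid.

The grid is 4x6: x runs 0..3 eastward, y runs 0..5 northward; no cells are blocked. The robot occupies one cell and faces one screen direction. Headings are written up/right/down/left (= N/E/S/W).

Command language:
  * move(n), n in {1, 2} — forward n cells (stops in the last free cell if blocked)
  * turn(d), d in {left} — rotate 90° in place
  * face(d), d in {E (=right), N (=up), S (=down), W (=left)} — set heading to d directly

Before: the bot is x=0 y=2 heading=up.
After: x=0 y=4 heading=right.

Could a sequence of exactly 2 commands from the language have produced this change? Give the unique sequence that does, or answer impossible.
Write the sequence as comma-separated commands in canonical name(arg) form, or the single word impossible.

key: position moved to (0,4) AND the heading swung to E — translation plus rotation needed
start: x=0 y=2 heading=up
[1] after move(2): x=0 y=4 heading=up
[2] after face(E): x=0 y=4 heading=right
uniquely the one of 49 2-step routes that fits.

move(2), face(E)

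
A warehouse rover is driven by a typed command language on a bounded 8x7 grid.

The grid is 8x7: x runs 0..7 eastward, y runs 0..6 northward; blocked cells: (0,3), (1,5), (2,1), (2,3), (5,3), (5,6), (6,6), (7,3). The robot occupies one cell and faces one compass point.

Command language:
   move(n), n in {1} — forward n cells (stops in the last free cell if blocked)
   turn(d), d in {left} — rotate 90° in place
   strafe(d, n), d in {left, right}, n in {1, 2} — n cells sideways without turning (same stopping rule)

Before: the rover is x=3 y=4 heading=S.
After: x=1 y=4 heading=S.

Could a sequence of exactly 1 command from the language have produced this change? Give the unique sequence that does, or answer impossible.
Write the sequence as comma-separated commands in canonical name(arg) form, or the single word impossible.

strafe(right, 2)

key: still facing S — the one step turns nothing
from: x=3 y=4 heading=S
1. strafe(right, 2) → x=1 y=4 heading=S
no other 1-command option fits: unique.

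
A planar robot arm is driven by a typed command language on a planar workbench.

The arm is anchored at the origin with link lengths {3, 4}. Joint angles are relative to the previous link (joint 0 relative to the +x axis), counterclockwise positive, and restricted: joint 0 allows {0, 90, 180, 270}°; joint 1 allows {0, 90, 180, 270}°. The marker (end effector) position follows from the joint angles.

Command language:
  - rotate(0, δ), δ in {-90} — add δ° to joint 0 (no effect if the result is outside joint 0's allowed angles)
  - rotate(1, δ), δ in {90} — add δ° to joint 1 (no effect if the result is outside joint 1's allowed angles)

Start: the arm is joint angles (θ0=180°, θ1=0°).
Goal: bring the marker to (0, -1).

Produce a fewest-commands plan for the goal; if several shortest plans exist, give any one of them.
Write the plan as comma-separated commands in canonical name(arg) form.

rotate(0, -90), rotate(1, 90), rotate(1, 90)

t0: joint angles (θ0=180°, θ1=0°)
step 1 (rotate(0, -90)): joint angles (θ0=90°, θ1=0°)
step 2 (rotate(1, 90)): joint angles (θ0=90°, θ1=90°)
step 3 (rotate(1, 90)): joint angles (θ0=90°, θ1=180°)
nothing shorter than 3 reaches the goal.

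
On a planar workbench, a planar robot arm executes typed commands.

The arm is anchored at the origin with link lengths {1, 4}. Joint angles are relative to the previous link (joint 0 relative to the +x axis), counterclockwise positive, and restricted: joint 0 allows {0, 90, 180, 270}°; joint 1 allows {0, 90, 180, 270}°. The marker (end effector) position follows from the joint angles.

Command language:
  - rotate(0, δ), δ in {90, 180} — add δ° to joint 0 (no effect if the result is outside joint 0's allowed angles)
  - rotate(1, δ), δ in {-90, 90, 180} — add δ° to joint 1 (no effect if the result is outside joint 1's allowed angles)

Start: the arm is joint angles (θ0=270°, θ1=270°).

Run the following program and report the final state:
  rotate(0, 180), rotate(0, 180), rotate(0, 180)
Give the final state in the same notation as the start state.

from: joint angles (θ0=270°, θ1=270°)
step 1 (rotate(0, 180)): joint angles (θ0=90°, θ1=270°)
step 2 (rotate(0, 180)): joint angles (θ0=270°, θ1=270°)
step 3 (rotate(0, 180)): joint angles (θ0=90°, θ1=270°)

joint angles (θ0=90°, θ1=270°)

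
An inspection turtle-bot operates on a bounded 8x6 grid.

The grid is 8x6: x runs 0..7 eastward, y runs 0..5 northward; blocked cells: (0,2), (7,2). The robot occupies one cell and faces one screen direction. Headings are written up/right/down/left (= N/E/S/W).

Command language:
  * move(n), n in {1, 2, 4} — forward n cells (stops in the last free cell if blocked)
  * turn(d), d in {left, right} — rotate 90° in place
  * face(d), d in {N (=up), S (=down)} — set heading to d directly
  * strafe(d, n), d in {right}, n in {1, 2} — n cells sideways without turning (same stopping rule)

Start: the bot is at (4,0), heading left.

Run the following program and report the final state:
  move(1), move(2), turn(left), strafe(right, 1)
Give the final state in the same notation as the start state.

at (0,0), heading down

t0: at (4,0), heading left
step 1 (move(1)): at (3,0), heading left
step 2 (move(2)): at (1,0), heading left
step 3 (turn(left)): at (1,0), heading down
step 4 (strafe(right, 1)): at (0,0), heading down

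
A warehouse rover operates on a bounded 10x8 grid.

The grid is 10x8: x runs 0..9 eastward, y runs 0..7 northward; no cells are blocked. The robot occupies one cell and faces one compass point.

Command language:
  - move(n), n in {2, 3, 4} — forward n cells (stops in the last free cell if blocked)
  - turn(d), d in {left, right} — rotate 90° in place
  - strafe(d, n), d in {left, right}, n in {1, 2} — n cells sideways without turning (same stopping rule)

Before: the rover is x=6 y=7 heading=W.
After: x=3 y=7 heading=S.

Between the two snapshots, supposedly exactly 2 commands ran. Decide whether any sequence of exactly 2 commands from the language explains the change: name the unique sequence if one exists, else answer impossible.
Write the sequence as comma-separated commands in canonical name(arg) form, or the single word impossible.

move(3), turn(left)

key: running turn(left) before move(3) would end elsewhere — order is forced
start: x=6 y=7 heading=W
[1] after move(3): x=3 y=7 heading=W
[2] after turn(left): x=3 y=7 heading=S
no other 2-command option fits: unique.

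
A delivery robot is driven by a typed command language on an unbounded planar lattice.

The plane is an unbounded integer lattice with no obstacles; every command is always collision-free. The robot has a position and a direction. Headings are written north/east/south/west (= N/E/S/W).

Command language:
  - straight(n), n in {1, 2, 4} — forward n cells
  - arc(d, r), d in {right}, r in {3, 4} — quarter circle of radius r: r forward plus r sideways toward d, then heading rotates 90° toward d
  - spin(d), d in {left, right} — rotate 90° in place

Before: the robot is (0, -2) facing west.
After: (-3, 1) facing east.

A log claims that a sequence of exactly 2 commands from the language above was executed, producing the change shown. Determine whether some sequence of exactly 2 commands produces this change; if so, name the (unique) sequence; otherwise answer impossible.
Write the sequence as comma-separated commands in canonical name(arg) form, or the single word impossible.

key: running spin(right) before arc(right, 3) would end elsewhere — order is forced
from: (0, -2) facing west
[1] after arc(right, 3): (-3, 1) facing north
[2] after spin(right): (-3, 1) facing east
no rival 2-sequence matches.

arc(right, 3), spin(right)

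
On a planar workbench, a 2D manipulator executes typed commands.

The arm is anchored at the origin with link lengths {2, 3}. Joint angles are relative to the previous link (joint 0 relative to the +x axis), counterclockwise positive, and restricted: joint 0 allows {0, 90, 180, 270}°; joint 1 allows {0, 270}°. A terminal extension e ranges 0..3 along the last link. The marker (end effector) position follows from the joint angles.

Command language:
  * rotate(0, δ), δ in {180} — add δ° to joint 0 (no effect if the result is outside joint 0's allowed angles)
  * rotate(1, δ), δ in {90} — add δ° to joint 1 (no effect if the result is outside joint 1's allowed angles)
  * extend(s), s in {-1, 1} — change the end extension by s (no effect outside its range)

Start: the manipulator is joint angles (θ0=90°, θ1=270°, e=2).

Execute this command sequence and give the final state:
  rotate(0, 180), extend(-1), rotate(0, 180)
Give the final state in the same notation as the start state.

from: joint angles (θ0=90°, θ1=270°, e=2)
[1] after rotate(0, 180): joint angles (θ0=270°, θ1=270°, e=2)
[2] after extend(-1): joint angles (θ0=270°, θ1=270°, e=1)
[3] after rotate(0, 180): joint angles (θ0=90°, θ1=270°, e=1)

joint angles (θ0=90°, θ1=270°, e=1)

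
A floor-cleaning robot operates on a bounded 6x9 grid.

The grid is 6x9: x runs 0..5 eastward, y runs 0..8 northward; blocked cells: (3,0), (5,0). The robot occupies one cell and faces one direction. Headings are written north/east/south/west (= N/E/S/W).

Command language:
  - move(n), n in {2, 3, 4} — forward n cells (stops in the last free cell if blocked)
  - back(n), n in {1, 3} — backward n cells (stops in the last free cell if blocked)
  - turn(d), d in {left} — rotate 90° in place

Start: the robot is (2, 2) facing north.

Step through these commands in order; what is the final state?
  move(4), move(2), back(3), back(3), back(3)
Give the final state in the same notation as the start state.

initial: (2, 2) facing north
[1] after move(4): (2, 6) facing north
[2] after move(2): (2, 8) facing north
[3] after back(3): (2, 5) facing north
[4] after back(3): (2, 2) facing north
[5] after back(3): (2, 0) facing north

(2, 0) facing north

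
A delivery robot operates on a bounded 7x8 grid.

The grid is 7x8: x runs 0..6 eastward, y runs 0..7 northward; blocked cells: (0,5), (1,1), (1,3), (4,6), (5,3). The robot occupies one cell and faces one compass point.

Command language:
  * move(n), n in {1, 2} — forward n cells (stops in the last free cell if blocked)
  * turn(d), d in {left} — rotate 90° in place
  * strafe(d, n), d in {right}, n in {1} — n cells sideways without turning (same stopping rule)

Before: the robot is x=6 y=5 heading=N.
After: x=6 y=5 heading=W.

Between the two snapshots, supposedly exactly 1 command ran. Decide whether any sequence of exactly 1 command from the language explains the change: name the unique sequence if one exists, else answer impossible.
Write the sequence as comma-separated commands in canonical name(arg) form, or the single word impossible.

key: parked at (6,5) the whole time — nothing moves the robot
initial: x=6 y=5 heading=N
step 1 (turn(left)): x=6 y=5 heading=W
no other 1-command option fits: unique.

turn(left)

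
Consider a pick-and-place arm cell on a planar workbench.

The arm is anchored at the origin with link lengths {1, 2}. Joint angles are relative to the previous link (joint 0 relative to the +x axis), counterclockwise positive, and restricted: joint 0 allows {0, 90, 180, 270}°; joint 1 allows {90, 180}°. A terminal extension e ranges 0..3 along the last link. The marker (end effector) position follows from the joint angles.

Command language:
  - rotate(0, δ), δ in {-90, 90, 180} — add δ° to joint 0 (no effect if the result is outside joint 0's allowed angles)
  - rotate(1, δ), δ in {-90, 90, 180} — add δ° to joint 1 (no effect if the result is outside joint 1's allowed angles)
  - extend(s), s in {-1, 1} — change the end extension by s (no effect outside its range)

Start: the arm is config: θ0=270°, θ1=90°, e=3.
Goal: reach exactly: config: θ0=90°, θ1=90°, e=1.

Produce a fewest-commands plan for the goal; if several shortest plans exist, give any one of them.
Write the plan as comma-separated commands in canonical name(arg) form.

rotate(0, 180), extend(-1), extend(-1)

start: config: θ0=270°, θ1=90°, e=3
[1] after rotate(0, 180): config: θ0=90°, θ1=90°, e=3
[2] after extend(-1): config: θ0=90°, θ1=90°, e=2
[3] after extend(-1): config: θ0=90°, θ1=90°, e=1
minimal: 3 command(s), checked below 3.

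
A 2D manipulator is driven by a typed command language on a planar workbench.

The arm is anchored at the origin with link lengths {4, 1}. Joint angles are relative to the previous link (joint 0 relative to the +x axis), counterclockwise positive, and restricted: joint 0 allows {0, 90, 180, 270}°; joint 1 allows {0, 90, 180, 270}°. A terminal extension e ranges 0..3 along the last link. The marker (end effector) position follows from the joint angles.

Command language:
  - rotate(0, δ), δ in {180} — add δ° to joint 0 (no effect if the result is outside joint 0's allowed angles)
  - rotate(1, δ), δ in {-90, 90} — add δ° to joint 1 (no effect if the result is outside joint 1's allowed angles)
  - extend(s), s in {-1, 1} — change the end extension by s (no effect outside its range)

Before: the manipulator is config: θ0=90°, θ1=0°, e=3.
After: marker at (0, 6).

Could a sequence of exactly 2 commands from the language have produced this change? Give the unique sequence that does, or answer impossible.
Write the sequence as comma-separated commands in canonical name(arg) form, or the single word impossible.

initial: config: θ0=90°, θ1=0°, e=3
1. extend(-1) → config: θ0=90°, θ1=0°, e=2
2. extend(-1) → config: θ0=90°, θ1=0°, e=1
no rival 2-sequence matches.

extend(-1), extend(-1)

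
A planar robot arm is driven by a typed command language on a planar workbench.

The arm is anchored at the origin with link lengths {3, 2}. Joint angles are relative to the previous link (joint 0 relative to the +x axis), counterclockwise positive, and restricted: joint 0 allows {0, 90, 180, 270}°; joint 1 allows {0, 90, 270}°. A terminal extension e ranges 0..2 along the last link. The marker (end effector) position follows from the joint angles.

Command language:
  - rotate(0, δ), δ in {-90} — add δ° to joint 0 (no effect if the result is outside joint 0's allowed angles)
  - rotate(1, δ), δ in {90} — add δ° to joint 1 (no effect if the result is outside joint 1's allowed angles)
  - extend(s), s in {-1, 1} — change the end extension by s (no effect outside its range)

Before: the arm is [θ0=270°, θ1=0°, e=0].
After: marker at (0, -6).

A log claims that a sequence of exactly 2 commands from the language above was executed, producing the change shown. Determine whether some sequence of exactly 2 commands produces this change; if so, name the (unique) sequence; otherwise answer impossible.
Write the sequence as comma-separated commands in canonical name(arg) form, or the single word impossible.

extend(-1), extend(1)

key: running extend(1) before extend(-1) would end elsewhere — order is forced
from: [θ0=270°, θ1=0°, e=0]
t=1 extend(-1) ⇒ [θ0=270°, θ1=0°, e=0]
t=2 extend(1) ⇒ [θ0=270°, θ1=0°, e=1]
all 16 alternatives checked — unique.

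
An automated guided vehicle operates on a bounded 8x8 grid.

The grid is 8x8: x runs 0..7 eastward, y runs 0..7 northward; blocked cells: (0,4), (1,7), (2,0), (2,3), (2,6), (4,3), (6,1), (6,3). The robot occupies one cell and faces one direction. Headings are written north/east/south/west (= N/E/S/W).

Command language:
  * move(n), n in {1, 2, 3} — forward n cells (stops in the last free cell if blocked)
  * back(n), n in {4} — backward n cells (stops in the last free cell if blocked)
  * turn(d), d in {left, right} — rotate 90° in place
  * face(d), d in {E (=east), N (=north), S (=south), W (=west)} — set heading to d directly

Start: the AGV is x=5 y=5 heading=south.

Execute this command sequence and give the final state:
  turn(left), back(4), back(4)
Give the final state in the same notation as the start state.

initial: x=5 y=5 heading=south
[1] after turn(left): x=5 y=5 heading=east
[2] after back(4): x=1 y=5 heading=east
[3] after back(4): x=0 y=5 heading=east

x=0 y=5 heading=east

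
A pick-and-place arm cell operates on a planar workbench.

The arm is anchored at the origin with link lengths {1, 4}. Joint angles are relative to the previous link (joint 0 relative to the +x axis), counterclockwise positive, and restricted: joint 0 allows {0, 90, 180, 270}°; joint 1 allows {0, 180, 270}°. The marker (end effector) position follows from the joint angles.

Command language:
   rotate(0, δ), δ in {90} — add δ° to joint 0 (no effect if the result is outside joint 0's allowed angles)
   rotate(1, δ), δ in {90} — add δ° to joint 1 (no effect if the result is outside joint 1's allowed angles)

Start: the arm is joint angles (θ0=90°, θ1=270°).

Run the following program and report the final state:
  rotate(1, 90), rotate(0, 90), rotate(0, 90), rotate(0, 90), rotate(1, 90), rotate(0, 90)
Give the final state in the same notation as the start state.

joint angles (θ0=90°, θ1=0°)

initial: joint angles (θ0=90°, θ1=270°)
t=1 rotate(1, 90) ⇒ joint angles (θ0=90°, θ1=0°)
t=2 rotate(0, 90) ⇒ joint angles (θ0=180°, θ1=0°)
t=3 rotate(0, 90) ⇒ joint angles (θ0=270°, θ1=0°)
t=4 rotate(0, 90) ⇒ joint angles (θ0=0°, θ1=0°)
t=5 rotate(1, 90) ⇒ joint angles (θ0=0°, θ1=0°)
t=6 rotate(0, 90) ⇒ joint angles (θ0=90°, θ1=0°)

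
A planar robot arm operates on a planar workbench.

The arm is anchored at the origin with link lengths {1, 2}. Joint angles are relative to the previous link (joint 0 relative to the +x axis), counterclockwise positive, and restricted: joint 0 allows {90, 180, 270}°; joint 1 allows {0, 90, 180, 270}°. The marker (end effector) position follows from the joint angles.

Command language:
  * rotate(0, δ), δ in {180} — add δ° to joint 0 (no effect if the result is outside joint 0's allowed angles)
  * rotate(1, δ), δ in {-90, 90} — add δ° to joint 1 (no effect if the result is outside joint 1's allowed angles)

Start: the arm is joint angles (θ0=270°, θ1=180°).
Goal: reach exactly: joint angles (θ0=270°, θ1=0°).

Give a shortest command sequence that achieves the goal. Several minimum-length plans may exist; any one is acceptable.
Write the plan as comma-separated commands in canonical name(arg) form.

rotate(1, -90), rotate(1, -90)

initial: joint angles (θ0=270°, θ1=180°)
t=1 rotate(1, -90) ⇒ joint angles (θ0=270°, θ1=90°)
t=2 rotate(1, -90) ⇒ joint angles (θ0=270°, θ1=0°)
no 1-step plan works, so 2 is optimal.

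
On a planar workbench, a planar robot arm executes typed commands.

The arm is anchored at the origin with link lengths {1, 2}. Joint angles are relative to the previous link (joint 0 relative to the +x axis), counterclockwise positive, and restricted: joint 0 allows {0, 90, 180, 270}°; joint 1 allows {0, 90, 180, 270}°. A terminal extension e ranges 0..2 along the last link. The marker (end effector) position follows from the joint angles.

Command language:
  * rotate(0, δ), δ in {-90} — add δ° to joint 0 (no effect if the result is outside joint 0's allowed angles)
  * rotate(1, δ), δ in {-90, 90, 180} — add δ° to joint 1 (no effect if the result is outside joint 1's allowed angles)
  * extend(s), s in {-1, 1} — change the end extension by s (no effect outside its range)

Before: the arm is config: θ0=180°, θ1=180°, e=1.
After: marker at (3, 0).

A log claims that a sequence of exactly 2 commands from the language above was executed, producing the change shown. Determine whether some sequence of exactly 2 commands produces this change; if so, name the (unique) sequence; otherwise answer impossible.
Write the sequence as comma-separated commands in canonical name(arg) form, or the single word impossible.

extend(1), extend(1)

start: config: θ0=180°, θ1=180°, e=1
t=1 extend(1) ⇒ config: θ0=180°, θ1=180°, e=2
t=2 extend(1) ⇒ config: θ0=180°, θ1=180°, e=2
all 36 alternatives checked — unique.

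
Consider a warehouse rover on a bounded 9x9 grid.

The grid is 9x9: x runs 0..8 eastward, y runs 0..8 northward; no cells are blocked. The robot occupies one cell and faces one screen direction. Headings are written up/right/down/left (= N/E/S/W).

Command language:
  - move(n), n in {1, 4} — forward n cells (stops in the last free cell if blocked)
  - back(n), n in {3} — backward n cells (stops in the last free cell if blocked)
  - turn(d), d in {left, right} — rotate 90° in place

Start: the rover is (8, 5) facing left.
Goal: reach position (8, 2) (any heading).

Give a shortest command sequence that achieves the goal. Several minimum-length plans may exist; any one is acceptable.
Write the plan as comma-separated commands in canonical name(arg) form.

t0: (8, 5) facing left
t=1 turn(right) ⇒ (8, 5) facing up
t=2 back(3) ⇒ (8, 2) facing up
minimal: 2 command(s), checked below 2.

turn(right), back(3)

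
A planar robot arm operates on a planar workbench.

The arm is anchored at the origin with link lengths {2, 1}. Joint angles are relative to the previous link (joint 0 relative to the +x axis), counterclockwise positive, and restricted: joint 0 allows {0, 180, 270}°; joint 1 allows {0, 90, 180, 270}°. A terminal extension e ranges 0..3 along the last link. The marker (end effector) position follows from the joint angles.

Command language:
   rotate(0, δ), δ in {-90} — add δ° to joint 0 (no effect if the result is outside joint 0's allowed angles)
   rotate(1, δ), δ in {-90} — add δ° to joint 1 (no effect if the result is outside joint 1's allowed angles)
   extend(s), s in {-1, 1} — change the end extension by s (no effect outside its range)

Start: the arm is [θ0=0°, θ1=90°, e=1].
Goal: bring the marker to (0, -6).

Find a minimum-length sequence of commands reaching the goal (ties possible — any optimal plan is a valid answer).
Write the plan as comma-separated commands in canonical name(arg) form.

rotate(0, -90), extend(1), extend(1), rotate(1, -90)

start: [θ0=0°, θ1=90°, e=1]
t=1 rotate(0, -90) ⇒ [θ0=270°, θ1=90°, e=1]
t=2 extend(1) ⇒ [θ0=270°, θ1=90°, e=2]
t=3 extend(1) ⇒ [θ0=270°, θ1=90°, e=3]
t=4 rotate(1, -90) ⇒ [θ0=270°, θ1=0°, e=3]
shorter routes all fall short; 4 is best.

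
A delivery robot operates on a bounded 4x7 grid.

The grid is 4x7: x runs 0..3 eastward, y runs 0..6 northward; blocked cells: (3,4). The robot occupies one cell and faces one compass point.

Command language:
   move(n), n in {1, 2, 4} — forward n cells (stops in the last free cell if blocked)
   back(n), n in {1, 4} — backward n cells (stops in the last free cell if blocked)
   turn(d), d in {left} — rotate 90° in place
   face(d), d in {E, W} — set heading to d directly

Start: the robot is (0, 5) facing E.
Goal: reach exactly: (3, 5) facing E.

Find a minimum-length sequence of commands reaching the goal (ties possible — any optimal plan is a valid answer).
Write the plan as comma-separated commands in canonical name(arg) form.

start: (0, 5) facing E
[1] after move(4): (3, 5) facing E
no 0-step plan works, so 1 is optimal.

move(4)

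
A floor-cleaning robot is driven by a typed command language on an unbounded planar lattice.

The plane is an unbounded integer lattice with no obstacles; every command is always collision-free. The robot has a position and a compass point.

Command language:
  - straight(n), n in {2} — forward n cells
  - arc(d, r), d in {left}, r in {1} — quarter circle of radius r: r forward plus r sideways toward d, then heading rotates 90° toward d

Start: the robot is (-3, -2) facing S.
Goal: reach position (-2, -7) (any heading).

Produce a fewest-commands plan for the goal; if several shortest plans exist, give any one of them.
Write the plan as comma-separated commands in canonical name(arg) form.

t0: (-3, -2) facing S
1. straight(2) → (-3, -4) facing S
2. straight(2) → (-3, -6) facing S
3. arc(left, 1) → (-2, -7) facing E
nothing shorter than 3 reaches the goal.

straight(2), straight(2), arc(left, 1)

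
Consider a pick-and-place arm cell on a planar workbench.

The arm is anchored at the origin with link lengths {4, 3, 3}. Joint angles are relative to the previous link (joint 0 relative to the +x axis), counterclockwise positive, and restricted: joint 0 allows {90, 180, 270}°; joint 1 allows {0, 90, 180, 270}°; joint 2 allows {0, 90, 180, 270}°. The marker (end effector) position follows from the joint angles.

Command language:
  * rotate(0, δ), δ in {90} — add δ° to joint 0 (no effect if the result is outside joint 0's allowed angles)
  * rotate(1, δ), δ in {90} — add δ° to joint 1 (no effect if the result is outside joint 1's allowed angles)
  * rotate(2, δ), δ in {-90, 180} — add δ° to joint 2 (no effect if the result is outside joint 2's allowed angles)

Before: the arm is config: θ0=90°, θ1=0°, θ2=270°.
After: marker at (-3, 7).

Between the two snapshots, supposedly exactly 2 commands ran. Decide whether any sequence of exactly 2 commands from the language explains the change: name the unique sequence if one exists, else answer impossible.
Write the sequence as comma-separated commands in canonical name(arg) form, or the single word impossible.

t0: config: θ0=90°, θ1=0°, θ2=270°
[1] after rotate(2, -90): config: θ0=90°, θ1=0°, θ2=180°
[2] after rotate(2, -90): config: θ0=90°, θ1=0°, θ2=90°
no other 2-command option fits: unique.

rotate(2, -90), rotate(2, -90)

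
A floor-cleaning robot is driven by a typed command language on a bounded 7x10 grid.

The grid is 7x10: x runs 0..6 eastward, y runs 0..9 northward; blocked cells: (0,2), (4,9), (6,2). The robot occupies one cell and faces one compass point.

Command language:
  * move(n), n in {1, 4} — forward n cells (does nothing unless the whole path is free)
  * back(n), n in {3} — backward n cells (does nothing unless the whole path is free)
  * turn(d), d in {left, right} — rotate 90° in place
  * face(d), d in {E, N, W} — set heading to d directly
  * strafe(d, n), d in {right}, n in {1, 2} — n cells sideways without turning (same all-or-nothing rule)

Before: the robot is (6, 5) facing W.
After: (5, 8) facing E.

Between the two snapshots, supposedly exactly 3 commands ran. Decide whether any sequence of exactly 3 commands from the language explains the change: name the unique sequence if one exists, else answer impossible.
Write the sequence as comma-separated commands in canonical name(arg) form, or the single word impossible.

all 1000 sequences checked — none match.

impossible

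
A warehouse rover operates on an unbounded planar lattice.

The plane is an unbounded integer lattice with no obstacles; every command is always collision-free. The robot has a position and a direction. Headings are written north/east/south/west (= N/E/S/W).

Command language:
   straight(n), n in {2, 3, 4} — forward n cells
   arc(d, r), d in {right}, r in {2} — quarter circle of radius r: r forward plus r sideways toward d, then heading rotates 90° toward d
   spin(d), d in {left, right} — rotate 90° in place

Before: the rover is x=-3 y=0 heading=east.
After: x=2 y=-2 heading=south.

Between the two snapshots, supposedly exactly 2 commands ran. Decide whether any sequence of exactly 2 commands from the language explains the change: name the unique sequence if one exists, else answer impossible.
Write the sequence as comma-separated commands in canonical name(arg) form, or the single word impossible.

straight(3), arc(right, 2)

key: running arc(right, 2) before straight(3) would end elsewhere — order is forced
start: x=-3 y=0 heading=east
t=1 straight(3) ⇒ x=0 y=0 heading=east
t=2 arc(right, 2) ⇒ x=2 y=-2 heading=south
no rival 2-sequence matches.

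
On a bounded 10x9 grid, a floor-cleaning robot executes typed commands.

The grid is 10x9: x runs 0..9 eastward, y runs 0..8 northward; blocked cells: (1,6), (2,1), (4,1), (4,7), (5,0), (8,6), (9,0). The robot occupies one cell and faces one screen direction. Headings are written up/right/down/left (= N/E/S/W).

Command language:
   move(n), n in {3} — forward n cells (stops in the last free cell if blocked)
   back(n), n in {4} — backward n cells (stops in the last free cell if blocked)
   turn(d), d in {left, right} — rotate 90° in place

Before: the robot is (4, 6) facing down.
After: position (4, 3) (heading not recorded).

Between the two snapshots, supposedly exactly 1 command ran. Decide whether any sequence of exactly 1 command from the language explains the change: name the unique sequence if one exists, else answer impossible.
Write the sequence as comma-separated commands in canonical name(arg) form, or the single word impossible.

t0: (4, 6) facing down
1. move(3) → (4, 3) facing down
no other 1-command option fits: unique.

move(3)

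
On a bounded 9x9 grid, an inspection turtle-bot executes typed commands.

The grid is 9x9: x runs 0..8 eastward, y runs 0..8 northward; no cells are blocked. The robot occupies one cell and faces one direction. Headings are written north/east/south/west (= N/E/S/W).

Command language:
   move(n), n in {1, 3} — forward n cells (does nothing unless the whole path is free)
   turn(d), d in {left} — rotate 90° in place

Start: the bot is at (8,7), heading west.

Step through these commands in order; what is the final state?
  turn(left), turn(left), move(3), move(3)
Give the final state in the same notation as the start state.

at (8,7), heading east

begin: at (8,7), heading west
step 1 (turn(left)): at (8,7), heading south
step 2 (turn(left)): at (8,7), heading east
step 3 (move(3)): at (8,7), heading east
step 4 (move(3)): at (8,7), heading east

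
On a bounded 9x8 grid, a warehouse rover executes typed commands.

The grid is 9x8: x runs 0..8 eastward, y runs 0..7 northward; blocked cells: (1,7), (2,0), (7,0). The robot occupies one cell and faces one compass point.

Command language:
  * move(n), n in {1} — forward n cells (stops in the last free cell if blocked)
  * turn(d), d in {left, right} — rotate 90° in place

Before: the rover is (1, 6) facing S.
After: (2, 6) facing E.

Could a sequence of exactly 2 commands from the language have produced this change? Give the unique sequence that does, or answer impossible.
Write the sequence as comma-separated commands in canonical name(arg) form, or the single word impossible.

key: order matters: swapping turn(left) and move(1) lands elsewhere
initial: (1, 6) facing S
[1] after turn(left): (1, 6) facing E
[2] after move(1): (2, 6) facing E
all 9 alternatives checked — unique.

turn(left), move(1)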